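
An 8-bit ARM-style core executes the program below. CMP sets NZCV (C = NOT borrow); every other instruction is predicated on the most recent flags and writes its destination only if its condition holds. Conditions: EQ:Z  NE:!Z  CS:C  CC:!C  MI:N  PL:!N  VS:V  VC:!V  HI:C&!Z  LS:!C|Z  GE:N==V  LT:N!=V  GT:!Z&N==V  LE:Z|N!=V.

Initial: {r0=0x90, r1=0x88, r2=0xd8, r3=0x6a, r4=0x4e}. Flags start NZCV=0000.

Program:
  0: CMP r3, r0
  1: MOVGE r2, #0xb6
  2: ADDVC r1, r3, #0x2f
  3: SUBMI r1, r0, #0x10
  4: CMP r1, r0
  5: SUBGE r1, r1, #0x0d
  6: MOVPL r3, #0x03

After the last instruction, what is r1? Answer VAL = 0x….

[0] flags=1001 → (cmp)
[1] flags=1001 GE?T → r2=0xb6
[2] flags=1001 VC?F → skip
[3] flags=1001 MI?T → r1=0x80
[4] flags=1000 → (cmp)
[5] flags=1000 GE?F → skip
[6] flags=1000 PL?F → skip

VAL = 0x80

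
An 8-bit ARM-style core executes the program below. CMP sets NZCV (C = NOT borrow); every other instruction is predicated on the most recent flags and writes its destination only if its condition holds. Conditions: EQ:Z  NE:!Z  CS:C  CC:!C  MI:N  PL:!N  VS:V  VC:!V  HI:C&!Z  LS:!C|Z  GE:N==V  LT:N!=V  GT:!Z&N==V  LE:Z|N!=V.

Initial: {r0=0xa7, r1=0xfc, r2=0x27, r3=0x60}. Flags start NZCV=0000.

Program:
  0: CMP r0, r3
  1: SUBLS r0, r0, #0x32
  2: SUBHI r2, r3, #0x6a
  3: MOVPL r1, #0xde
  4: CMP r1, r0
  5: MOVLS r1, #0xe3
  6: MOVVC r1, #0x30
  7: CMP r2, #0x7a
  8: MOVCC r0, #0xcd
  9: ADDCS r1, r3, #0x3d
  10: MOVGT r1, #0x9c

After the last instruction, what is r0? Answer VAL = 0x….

VAL = 0xa7

[0] flags=0011 → (cmp)
[1] flags=0011 LS?F → skip
[2] flags=0011 HI?T → r2=0xf6
[3] flags=0011 PL?T → r1=0xde
[4] flags=0010 → (cmp)
[5] flags=0010 LS?F → skip
[6] flags=0010 VC?T → r1=0x30
[7] flags=0011 → (cmp)
[8] flags=0011 CC?F → skip
[9] flags=0011 CS?T → r1=0x9d
[10] flags=0011 GT?F → skip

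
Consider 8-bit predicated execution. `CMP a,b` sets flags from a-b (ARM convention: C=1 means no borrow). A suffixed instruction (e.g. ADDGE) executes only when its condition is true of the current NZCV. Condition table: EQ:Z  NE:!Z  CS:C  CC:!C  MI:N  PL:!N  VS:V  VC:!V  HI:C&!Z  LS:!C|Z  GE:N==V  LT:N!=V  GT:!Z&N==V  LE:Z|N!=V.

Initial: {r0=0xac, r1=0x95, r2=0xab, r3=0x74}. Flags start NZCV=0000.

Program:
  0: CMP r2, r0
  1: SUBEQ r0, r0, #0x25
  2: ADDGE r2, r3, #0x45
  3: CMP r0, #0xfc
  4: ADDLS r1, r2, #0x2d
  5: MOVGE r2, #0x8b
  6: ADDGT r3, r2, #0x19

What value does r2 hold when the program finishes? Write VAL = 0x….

VAL = 0xab

0: ✓ CMP  NZCV=1000
1: · SUBEQ
2: · ADDGE
3: ✓ CMP  NZCV=1000
4: ✓ ADDLS  r1←0xd8
5: · MOVGE
6: · ADDGT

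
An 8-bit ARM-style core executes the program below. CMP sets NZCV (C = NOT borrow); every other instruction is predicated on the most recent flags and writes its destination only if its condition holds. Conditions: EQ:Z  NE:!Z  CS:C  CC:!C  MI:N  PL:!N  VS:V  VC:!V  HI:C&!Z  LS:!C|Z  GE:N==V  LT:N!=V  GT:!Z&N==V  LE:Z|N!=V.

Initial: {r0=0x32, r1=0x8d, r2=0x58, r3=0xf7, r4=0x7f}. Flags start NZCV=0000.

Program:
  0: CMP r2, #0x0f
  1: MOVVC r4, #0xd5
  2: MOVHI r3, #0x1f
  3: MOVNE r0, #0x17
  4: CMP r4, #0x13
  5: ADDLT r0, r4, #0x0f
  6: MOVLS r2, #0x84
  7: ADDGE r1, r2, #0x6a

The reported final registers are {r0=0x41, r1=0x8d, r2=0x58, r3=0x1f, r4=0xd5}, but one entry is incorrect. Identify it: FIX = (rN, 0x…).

0: ✓ CMP  NZCV=0010
1: ✓ MOVVC  r4←0xd5
2: ✓ MOVHI  r3←0x1f
3: ✓ MOVNE  r0←0x17
4: ✓ CMP  NZCV=1010
5: ✓ ADDLT  r0←0xe4
6: · MOVLS
7: · ADDGE

FIX = (r0, 0xe4)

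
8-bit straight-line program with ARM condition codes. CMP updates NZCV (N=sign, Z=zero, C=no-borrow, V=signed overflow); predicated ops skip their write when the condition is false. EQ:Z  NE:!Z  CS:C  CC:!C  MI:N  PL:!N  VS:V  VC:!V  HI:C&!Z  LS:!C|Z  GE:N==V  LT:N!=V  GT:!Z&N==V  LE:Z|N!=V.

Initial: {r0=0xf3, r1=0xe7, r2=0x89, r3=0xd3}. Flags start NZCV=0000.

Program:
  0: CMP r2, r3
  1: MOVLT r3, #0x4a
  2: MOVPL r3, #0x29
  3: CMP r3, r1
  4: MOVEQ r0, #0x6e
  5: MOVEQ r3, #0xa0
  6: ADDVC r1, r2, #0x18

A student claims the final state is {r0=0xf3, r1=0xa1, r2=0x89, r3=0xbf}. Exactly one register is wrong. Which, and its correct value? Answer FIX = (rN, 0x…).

FIX = (r3, 0x4a)

0: ✓ CMP  NZCV=1000
1: ✓ MOVLT  r3←0x4a
2: · MOVPL
3: ✓ CMP  NZCV=0000
4: · MOVEQ
5: · MOVEQ
6: ✓ ADDVC  r1←0xa1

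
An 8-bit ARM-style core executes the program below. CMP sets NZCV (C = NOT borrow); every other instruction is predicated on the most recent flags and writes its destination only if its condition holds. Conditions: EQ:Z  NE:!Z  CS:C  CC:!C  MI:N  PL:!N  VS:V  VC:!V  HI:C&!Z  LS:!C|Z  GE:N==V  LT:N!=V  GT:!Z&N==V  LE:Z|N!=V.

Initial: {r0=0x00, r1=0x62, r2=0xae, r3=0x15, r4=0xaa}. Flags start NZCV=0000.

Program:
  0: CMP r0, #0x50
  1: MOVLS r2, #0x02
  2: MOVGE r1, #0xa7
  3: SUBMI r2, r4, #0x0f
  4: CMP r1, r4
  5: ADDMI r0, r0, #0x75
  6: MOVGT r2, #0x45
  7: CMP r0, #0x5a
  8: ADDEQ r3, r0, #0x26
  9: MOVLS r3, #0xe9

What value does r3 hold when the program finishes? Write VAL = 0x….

VAL = 0x15

0: ✓ CMP  NZCV=1000
1: ✓ MOVLS  r2←0x02
2: · MOVGE
3: ✓ SUBMI  r2←0x9b
4: ✓ CMP  NZCV=1001
5: ✓ ADDMI  r0←0x75
6: ✓ MOVGT  r2←0x45
7: ✓ CMP  NZCV=0010
8: · ADDEQ
9: · MOVLS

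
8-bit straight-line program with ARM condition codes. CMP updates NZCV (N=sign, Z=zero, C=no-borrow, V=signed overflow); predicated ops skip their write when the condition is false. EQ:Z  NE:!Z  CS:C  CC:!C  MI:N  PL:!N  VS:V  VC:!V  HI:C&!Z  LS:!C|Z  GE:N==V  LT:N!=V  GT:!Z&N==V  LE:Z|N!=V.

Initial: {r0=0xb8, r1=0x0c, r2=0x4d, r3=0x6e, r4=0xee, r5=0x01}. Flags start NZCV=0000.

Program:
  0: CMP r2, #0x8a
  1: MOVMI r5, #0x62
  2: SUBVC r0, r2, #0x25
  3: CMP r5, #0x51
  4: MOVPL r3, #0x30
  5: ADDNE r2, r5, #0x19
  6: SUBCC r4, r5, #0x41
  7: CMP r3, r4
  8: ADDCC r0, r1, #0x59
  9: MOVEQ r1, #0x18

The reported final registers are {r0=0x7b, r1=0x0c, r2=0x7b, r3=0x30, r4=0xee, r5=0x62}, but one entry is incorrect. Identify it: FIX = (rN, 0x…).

[0] flags=1001 → (cmp)
[1] flags=1001 MI?T → r5=0x62
[2] flags=1001 VC?F → skip
[3] flags=0010 → (cmp)
[4] flags=0010 PL?T → r3=0x30
[5] flags=0010 NE?T → r2=0x7b
[6] flags=0010 CC?F → skip
[7] flags=0000 → (cmp)
[8] flags=0000 CC?T → r0=0x65
[9] flags=0000 EQ?F → skip

FIX = (r0, 0x65)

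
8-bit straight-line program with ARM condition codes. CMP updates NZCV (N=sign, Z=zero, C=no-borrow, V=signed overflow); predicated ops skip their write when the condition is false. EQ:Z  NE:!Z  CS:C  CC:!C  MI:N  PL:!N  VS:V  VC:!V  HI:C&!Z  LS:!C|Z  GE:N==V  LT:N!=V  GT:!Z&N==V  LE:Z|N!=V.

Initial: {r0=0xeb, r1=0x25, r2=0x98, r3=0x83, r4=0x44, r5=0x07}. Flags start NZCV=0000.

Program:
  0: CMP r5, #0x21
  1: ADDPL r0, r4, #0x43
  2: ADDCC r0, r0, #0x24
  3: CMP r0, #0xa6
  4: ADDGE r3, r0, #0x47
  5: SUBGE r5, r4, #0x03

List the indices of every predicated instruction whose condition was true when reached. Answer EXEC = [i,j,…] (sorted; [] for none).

EXEC = [2,4,5]

[0] flags=1000 → (cmp)
[1] flags=1000 PL?F → skip
[2] flags=1000 CC?T → r0=0x0f
[3] flags=0000 → (cmp)
[4] flags=0000 GE?T → r3=0x56
[5] flags=0000 GE?T → r5=0x41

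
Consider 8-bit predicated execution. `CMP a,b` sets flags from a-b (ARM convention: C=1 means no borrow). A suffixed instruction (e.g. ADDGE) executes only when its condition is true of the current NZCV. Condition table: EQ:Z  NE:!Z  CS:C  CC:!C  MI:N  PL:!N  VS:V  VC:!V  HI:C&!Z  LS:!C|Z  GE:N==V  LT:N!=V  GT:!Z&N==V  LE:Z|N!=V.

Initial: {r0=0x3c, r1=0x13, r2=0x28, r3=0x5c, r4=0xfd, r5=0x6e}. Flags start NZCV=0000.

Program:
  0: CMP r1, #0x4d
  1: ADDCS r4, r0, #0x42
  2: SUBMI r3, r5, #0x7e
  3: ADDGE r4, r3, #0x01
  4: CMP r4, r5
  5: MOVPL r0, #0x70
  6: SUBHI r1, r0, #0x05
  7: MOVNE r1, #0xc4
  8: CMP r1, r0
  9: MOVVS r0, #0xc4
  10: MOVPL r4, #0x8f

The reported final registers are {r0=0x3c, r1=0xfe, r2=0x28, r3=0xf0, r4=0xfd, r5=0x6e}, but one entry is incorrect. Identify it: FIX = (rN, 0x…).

FIX = (r1, 0xc4)

[0] flags=1000 → (cmp)
[1] flags=1000 CS?F → skip
[2] flags=1000 MI?T → r3=0xf0
[3] flags=1000 GE?F → skip
[4] flags=1010 → (cmp)
[5] flags=1010 PL?F → skip
[6] flags=1010 HI?T → r1=0x37
[7] flags=1010 NE?T → r1=0xc4
[8] flags=1010 → (cmp)
[9] flags=1010 VS?F → skip
[10] flags=1010 PL?F → skip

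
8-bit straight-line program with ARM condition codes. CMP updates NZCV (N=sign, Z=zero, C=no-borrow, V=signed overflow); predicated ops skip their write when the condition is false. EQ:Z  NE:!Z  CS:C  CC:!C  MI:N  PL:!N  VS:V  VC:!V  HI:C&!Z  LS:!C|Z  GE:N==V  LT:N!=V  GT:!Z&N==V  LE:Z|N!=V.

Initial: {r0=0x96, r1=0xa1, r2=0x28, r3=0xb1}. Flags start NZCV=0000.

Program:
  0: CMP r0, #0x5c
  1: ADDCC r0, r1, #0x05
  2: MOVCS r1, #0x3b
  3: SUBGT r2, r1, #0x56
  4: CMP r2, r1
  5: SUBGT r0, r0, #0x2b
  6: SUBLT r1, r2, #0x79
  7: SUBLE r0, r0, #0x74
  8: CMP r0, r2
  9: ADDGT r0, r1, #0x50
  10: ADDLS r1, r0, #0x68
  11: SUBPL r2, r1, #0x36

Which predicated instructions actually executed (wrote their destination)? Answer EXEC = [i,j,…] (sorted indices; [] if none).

EXEC = [2,6,7,10]

0: ✓ CMP  NZCV=0011
1: · ADDCC
2: ✓ MOVCS  r1←0x3b
3: · SUBGT
4: ✓ CMP  NZCV=1000
5: · SUBGT
6: ✓ SUBLT  r1←0xaf
7: ✓ SUBLE  r0←0x22
8: ✓ CMP  NZCV=1000
9: · ADDGT
10: ✓ ADDLS  r1←0x8a
11: · SUBPL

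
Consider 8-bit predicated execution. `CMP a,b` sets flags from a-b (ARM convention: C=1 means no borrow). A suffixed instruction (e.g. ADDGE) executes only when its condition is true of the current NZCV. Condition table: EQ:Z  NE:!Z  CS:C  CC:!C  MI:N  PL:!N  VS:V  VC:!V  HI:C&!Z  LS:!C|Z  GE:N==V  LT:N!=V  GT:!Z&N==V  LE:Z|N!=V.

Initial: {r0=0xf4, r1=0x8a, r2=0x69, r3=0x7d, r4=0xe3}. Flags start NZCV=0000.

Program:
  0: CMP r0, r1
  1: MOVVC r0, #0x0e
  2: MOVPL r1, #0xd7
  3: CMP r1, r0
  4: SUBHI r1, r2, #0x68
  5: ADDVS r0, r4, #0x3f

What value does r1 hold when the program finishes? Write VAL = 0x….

VAL = 0x01

0: ✓ CMP  NZCV=0010
1: ✓ MOVVC  r0←0x0e
2: ✓ MOVPL  r1←0xd7
3: ✓ CMP  NZCV=1010
4: ✓ SUBHI  r1←0x01
5: · ADDVS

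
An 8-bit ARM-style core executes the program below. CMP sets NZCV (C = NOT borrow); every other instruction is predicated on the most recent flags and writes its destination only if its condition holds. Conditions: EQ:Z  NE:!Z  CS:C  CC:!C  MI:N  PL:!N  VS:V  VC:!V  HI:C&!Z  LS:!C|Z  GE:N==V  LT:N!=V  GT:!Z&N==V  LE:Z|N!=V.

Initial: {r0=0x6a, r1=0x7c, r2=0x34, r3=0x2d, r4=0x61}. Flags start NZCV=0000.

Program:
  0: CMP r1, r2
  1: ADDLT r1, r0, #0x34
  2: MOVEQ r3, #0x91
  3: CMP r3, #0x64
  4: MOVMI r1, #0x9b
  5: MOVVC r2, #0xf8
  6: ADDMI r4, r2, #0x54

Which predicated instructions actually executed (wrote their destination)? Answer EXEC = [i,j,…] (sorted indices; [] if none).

0: ✓ CMP  NZCV=0010
1: · ADDLT
2: · MOVEQ
3: ✓ CMP  NZCV=1000
4: ✓ MOVMI  r1←0x9b
5: ✓ MOVVC  r2←0xf8
6: ✓ ADDMI  r4←0x4c

EXEC = [4,5,6]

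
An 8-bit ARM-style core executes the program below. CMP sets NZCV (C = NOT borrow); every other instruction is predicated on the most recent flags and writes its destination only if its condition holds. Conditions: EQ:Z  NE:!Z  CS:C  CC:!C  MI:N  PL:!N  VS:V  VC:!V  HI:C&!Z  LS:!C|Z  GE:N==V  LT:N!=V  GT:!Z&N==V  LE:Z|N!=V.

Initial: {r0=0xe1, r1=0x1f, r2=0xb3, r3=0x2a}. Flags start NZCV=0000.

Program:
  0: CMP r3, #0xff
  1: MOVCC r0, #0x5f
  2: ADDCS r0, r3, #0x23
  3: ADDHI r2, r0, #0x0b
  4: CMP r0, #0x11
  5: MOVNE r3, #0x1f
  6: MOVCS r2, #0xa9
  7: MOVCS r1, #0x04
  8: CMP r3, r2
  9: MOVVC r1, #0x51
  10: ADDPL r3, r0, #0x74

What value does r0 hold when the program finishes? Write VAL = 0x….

[0] flags=0000 → (cmp)
[1] flags=0000 CC?T → r0=0x5f
[2] flags=0000 CS?F → skip
[3] flags=0000 HI?F → skip
[4] flags=0010 → (cmp)
[5] flags=0010 NE?T → r3=0x1f
[6] flags=0010 CS?T → r2=0xa9
[7] flags=0010 CS?T → r1=0x04
[8] flags=0000 → (cmp)
[9] flags=0000 VC?T → r1=0x51
[10] flags=0000 PL?T → r3=0xd3

VAL = 0x5f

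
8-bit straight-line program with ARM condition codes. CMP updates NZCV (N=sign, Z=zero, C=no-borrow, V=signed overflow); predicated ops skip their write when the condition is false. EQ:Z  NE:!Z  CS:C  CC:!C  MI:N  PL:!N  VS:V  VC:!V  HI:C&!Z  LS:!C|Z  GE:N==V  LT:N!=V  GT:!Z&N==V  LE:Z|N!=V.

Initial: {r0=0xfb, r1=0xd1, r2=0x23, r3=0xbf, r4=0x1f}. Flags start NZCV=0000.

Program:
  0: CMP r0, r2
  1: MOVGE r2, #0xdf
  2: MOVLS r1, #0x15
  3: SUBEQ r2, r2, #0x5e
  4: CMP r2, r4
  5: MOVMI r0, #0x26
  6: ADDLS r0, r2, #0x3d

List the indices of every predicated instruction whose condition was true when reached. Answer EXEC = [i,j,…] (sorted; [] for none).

EXEC = []

[0] flags=1010 → (cmp)
[1] flags=1010 GE?F → skip
[2] flags=1010 LS?F → skip
[3] flags=1010 EQ?F → skip
[4] flags=0010 → (cmp)
[5] flags=0010 MI?F → skip
[6] flags=0010 LS?F → skip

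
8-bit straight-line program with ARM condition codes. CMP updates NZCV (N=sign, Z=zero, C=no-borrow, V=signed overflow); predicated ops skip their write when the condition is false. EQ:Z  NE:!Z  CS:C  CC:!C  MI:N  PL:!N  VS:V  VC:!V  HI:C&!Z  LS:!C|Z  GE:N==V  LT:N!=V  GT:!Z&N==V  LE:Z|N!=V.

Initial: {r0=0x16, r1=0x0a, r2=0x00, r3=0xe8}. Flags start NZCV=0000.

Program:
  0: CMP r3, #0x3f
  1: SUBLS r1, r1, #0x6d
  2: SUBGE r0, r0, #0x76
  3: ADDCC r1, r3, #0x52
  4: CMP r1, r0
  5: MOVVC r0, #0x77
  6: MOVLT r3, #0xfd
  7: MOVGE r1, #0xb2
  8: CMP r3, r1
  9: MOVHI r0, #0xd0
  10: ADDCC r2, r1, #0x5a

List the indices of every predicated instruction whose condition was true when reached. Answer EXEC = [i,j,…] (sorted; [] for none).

[0] flags=1010 → (cmp)
[1] flags=1010 LS?F → skip
[2] flags=1010 GE?F → skip
[3] flags=1010 CC?F → skip
[4] flags=1000 → (cmp)
[5] flags=1000 VC?T → r0=0x77
[6] flags=1000 LT?T → r3=0xfd
[7] flags=1000 GE?F → skip
[8] flags=1010 → (cmp)
[9] flags=1010 HI?T → r0=0xd0
[10] flags=1010 CC?F → skip

EXEC = [5,6,9]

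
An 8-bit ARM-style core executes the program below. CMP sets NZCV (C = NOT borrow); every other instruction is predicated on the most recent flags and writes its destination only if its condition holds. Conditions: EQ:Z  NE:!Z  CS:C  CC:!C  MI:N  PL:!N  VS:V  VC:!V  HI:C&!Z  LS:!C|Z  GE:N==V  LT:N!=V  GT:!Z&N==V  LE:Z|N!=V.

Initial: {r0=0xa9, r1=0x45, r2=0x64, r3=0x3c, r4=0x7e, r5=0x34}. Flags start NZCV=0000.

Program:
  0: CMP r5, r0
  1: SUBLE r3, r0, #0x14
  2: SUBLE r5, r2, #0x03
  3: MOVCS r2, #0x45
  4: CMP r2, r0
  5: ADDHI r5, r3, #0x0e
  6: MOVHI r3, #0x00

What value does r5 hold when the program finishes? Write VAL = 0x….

0: ✓ CMP  NZCV=1001
1: · SUBLE
2: · SUBLE
3: · MOVCS
4: ✓ CMP  NZCV=1001
5: · ADDHI
6: · MOVHI

VAL = 0x34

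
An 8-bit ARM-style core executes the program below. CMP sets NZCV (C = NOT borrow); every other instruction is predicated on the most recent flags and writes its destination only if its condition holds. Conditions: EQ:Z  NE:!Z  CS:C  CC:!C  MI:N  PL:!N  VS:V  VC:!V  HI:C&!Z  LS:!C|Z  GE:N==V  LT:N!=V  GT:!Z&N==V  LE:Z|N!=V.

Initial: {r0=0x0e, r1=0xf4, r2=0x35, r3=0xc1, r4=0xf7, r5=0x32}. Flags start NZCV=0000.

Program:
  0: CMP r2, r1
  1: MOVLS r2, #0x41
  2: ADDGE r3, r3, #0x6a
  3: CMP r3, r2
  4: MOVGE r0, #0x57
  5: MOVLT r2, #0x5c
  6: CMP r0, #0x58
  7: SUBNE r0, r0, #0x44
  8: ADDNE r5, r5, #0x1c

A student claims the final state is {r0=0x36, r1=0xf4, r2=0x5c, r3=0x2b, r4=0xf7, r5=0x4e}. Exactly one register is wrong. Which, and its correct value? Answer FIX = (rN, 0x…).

FIX = (r0, 0xca)

[0] flags=0000 → (cmp)
[1] flags=0000 LS?T → r2=0x41
[2] flags=0000 GE?T → r3=0x2b
[3] flags=1000 → (cmp)
[4] flags=1000 GE?F → skip
[5] flags=1000 LT?T → r2=0x5c
[6] flags=1000 → (cmp)
[7] flags=1000 NE?T → r0=0xca
[8] flags=1000 NE?T → r5=0x4e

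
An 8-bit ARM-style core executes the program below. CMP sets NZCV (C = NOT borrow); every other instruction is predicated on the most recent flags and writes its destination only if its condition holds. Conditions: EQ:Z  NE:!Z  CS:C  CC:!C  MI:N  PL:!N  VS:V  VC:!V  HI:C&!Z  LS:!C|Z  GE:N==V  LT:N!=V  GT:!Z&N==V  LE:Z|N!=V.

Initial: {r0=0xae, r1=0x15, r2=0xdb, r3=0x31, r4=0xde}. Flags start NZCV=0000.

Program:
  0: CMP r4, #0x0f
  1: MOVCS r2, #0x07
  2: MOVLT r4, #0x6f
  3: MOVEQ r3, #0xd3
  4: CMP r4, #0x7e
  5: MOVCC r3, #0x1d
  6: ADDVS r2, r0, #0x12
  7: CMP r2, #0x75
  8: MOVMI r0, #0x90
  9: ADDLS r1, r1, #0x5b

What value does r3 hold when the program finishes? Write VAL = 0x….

VAL = 0x1d

[0] flags=1010 → (cmp)
[1] flags=1010 CS?T → r2=0x07
[2] flags=1010 LT?T → r4=0x6f
[3] flags=1010 EQ?F → skip
[4] flags=1000 → (cmp)
[5] flags=1000 CC?T → r3=0x1d
[6] flags=1000 VS?F → skip
[7] flags=1000 → (cmp)
[8] flags=1000 MI?T → r0=0x90
[9] flags=1000 LS?T → r1=0x70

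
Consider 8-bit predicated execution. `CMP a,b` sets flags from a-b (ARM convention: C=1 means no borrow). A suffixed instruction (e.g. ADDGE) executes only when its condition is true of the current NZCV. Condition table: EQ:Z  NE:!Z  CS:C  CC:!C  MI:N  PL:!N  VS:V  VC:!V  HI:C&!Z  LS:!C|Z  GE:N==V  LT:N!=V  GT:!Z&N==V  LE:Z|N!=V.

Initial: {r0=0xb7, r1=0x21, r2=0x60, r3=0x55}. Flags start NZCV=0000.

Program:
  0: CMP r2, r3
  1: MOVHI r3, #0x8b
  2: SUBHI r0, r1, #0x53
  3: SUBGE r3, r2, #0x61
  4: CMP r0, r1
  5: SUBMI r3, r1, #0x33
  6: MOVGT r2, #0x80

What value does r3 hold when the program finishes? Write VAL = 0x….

0: ✓ CMP  NZCV=0010
1: ✓ MOVHI  r3←0x8b
2: ✓ SUBHI  r0←0xce
3: ✓ SUBGE  r3←0xff
4: ✓ CMP  NZCV=1010
5: ✓ SUBMI  r3←0xee
6: · MOVGT

VAL = 0xee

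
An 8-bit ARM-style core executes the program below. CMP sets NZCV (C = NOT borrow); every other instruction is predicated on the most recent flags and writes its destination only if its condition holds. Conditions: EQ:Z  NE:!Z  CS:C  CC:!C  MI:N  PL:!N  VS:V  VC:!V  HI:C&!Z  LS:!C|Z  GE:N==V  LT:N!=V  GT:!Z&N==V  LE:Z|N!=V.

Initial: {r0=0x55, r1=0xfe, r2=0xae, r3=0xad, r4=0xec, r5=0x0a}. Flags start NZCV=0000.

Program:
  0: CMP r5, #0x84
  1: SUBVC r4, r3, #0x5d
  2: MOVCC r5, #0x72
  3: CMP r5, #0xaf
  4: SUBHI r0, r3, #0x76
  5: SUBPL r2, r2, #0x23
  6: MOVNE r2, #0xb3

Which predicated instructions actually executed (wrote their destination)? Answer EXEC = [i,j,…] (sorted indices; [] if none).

EXEC = [2,6]

[0] flags=1001 → (cmp)
[1] flags=1001 VC?F → skip
[2] flags=1001 CC?T → r5=0x72
[3] flags=1001 → (cmp)
[4] flags=1001 HI?F → skip
[5] flags=1001 PL?F → skip
[6] flags=1001 NE?T → r2=0xb3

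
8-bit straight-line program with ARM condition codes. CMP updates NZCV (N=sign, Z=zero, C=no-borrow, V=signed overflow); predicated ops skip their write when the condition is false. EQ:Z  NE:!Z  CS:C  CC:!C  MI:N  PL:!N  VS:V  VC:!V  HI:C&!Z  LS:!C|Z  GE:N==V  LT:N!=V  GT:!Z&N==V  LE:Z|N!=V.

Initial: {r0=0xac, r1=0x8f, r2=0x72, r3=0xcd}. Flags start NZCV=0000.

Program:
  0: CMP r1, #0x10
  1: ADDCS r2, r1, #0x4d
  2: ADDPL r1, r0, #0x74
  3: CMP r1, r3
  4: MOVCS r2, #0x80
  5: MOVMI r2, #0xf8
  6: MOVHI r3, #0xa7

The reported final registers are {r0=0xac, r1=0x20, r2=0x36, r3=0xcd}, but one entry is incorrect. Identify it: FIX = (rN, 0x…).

[0] flags=0011 → (cmp)
[1] flags=0011 CS?T → r2=0xdc
[2] flags=0011 PL?T → r1=0x20
[3] flags=0000 → (cmp)
[4] flags=0000 CS?F → skip
[5] flags=0000 MI?F → skip
[6] flags=0000 HI?F → skip

FIX = (r2, 0xdc)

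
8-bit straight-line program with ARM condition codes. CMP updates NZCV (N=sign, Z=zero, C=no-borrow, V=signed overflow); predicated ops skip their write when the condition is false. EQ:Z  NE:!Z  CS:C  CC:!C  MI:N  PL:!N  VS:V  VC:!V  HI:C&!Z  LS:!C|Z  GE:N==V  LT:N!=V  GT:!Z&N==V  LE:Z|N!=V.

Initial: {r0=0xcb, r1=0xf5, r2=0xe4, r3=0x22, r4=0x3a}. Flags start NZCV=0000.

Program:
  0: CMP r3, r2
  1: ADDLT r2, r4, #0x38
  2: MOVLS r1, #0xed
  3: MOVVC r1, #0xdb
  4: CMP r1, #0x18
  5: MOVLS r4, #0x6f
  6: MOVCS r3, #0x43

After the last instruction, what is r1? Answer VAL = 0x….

VAL = 0xdb

[0] flags=0000 → (cmp)
[1] flags=0000 LT?F → skip
[2] flags=0000 LS?T → r1=0xed
[3] flags=0000 VC?T → r1=0xdb
[4] flags=1010 → (cmp)
[5] flags=1010 LS?F → skip
[6] flags=1010 CS?T → r3=0x43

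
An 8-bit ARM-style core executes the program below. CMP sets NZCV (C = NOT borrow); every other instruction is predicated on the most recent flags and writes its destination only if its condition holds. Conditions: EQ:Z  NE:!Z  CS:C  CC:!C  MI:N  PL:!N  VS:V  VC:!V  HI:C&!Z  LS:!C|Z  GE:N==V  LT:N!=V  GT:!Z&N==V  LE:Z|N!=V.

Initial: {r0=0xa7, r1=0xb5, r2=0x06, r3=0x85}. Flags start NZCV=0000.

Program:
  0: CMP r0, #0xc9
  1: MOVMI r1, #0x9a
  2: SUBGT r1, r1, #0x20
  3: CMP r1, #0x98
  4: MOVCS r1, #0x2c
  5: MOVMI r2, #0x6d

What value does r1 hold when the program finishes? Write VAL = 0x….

[0] flags=1000 → (cmp)
[1] flags=1000 MI?T → r1=0x9a
[2] flags=1000 GT?F → skip
[3] flags=0010 → (cmp)
[4] flags=0010 CS?T → r1=0x2c
[5] flags=0010 MI?F → skip

VAL = 0x2c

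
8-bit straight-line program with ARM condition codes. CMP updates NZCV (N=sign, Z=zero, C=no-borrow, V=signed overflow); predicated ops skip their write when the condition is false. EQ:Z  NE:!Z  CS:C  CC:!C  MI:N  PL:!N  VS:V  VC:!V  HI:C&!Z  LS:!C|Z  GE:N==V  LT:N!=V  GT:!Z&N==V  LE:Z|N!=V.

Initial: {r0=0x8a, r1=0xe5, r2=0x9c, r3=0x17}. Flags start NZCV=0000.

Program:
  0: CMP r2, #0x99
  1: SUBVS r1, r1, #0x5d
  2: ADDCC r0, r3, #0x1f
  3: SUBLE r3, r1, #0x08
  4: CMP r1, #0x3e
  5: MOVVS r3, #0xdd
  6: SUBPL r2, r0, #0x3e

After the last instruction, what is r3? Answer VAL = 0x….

0: ✓ CMP  NZCV=0010
1: · SUBVS
2: · ADDCC
3: · SUBLE
4: ✓ CMP  NZCV=1010
5: · MOVVS
6: · SUBPL

VAL = 0x17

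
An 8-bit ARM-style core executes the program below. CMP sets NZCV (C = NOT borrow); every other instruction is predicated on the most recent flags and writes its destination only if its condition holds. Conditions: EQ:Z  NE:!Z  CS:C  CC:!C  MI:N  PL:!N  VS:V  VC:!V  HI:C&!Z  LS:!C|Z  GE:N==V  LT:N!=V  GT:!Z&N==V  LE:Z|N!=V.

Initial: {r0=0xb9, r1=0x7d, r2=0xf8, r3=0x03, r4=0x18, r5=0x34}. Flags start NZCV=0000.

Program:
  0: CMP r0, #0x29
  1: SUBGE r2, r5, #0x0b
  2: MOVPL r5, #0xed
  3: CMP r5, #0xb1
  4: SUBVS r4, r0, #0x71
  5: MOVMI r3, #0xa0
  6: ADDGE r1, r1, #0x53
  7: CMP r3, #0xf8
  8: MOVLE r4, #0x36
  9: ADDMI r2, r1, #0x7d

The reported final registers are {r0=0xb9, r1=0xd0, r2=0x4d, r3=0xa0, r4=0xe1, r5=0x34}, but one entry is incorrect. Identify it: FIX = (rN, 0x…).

[0] flags=1010 → (cmp)
[1] flags=1010 GE?F → skip
[2] flags=1010 PL?F → skip
[3] flags=1001 → (cmp)
[4] flags=1001 VS?T → r4=0x48
[5] flags=1001 MI?T → r3=0xa0
[6] flags=1001 GE?T → r1=0xd0
[7] flags=1000 → (cmp)
[8] flags=1000 LE?T → r4=0x36
[9] flags=1000 MI?T → r2=0x4d

FIX = (r4, 0x36)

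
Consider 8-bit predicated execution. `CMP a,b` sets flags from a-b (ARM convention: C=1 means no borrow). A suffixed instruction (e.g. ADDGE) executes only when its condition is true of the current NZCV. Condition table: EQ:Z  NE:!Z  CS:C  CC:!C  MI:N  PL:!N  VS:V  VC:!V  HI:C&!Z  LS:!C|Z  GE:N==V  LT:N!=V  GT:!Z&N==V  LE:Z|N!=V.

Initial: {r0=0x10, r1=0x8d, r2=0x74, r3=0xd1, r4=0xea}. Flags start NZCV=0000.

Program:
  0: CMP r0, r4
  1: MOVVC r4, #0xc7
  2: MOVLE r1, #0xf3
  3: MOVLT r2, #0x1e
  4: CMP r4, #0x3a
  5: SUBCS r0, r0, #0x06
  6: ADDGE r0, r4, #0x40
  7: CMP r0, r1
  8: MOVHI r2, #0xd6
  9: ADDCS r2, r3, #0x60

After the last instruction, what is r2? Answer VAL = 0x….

[0] flags=0000 → (cmp)
[1] flags=0000 VC?T → r4=0xc7
[2] flags=0000 LE?F → skip
[3] flags=0000 LT?F → skip
[4] flags=1010 → (cmp)
[5] flags=1010 CS?T → r0=0x0a
[6] flags=1010 GE?F → skip
[7] flags=0000 → (cmp)
[8] flags=0000 HI?F → skip
[9] flags=0000 CS?F → skip

VAL = 0x74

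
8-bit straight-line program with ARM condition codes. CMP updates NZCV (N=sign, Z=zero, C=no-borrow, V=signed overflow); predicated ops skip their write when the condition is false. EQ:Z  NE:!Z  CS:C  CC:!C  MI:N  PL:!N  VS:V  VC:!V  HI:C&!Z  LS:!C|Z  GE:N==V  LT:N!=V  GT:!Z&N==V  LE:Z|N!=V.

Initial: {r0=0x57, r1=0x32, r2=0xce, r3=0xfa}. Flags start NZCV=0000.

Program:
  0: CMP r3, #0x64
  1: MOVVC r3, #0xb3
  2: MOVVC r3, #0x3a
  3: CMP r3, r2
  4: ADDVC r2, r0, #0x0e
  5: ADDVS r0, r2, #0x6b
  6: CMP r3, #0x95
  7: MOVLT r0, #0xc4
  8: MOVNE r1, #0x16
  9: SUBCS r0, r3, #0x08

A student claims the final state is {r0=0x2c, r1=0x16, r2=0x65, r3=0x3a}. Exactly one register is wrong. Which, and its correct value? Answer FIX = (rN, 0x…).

FIX = (r0, 0x57)

[0] flags=1010 → (cmp)
[1] flags=1010 VC?T → r3=0xb3
[2] flags=1010 VC?T → r3=0x3a
[3] flags=0000 → (cmp)
[4] flags=0000 VC?T → r2=0x65
[5] flags=0000 VS?F → skip
[6] flags=1001 → (cmp)
[7] flags=1001 LT?F → skip
[8] flags=1001 NE?T → r1=0x16
[9] flags=1001 CS?F → skip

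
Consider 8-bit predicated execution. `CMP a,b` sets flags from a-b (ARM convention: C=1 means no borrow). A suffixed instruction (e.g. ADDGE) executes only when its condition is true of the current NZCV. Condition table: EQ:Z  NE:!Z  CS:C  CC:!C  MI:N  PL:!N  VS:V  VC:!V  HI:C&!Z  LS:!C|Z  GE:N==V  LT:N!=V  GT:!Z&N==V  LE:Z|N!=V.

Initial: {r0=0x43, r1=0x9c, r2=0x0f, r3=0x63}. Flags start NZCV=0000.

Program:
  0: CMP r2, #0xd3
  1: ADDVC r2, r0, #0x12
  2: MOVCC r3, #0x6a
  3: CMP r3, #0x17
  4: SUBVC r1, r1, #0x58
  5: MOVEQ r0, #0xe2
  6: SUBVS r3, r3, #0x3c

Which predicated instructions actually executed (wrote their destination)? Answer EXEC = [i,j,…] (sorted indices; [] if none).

0: ✓ CMP  NZCV=0000
1: ✓ ADDVC  r2←0x55
2: ✓ MOVCC  r3←0x6a
3: ✓ CMP  NZCV=0010
4: ✓ SUBVC  r1←0x44
5: · MOVEQ
6: · SUBVS

EXEC = [1,2,4]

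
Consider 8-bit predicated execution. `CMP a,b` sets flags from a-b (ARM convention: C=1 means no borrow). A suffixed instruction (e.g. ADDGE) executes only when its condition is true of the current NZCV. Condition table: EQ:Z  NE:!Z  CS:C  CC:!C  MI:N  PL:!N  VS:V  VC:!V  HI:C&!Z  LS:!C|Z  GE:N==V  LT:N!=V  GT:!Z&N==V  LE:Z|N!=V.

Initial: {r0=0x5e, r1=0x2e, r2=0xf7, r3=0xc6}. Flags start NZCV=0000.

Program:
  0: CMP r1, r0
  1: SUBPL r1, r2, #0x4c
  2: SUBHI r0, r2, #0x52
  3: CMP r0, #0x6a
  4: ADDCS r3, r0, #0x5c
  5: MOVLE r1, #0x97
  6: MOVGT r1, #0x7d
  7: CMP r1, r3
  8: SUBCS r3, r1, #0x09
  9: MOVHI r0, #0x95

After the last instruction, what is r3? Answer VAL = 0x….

0: ✓ CMP  NZCV=1000
1: · SUBPL
2: · SUBHI
3: ✓ CMP  NZCV=1000
4: · ADDCS
5: ✓ MOVLE  r1←0x97
6: · MOVGT
7: ✓ CMP  NZCV=1000
8: · SUBCS
9: · MOVHI

VAL = 0xc6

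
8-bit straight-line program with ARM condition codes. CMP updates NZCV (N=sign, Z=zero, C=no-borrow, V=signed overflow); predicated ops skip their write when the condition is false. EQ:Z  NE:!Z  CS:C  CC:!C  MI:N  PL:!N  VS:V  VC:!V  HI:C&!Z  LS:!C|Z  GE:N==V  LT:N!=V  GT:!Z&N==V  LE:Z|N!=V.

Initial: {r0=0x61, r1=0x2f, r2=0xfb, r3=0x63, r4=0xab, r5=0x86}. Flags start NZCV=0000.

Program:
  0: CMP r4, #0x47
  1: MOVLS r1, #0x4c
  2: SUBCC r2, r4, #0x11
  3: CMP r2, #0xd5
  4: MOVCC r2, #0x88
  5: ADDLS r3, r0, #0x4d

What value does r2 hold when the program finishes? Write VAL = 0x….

VAL = 0xfb

0: ✓ CMP  NZCV=0011
1: · MOVLS
2: · SUBCC
3: ✓ CMP  NZCV=0010
4: · MOVCC
5: · ADDLS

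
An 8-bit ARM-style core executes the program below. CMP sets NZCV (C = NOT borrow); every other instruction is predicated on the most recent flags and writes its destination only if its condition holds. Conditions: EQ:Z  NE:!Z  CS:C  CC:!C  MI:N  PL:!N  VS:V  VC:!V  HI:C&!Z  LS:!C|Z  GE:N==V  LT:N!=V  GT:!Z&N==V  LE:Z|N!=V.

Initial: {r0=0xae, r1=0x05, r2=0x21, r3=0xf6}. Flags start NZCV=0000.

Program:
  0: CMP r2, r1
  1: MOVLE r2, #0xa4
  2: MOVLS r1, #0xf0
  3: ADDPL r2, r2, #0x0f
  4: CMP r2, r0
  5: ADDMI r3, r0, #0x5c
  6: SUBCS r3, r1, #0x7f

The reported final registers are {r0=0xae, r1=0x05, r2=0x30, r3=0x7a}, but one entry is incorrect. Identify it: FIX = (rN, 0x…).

[0] flags=0010 → (cmp)
[1] flags=0010 LE?F → skip
[2] flags=0010 LS?F → skip
[3] flags=0010 PL?T → r2=0x30
[4] flags=1001 → (cmp)
[5] flags=1001 MI?T → r3=0x0a
[6] flags=1001 CS?F → skip

FIX = (r3, 0x0a)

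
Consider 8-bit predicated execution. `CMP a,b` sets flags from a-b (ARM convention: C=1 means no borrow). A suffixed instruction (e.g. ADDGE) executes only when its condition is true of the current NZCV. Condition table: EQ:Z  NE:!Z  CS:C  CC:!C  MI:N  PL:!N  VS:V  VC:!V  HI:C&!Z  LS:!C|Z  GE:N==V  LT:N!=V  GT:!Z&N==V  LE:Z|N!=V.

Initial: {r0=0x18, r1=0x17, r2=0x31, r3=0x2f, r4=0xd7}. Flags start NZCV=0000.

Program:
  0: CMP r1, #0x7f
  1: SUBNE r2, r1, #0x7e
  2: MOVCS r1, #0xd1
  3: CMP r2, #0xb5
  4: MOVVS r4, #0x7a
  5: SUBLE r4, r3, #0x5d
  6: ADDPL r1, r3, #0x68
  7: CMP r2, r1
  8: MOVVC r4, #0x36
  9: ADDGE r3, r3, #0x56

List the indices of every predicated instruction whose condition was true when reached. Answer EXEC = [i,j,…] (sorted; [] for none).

[0] flags=1000 → (cmp)
[1] flags=1000 NE?T → r2=0x99
[2] flags=1000 CS?F → skip
[3] flags=1000 → (cmp)
[4] flags=1000 VS?F → skip
[5] flags=1000 LE?T → r4=0xd2
[6] flags=1000 PL?F → skip
[7] flags=1010 → (cmp)
[8] flags=1010 VC?T → r4=0x36
[9] flags=1010 GE?F → skip

EXEC = [1,5,8]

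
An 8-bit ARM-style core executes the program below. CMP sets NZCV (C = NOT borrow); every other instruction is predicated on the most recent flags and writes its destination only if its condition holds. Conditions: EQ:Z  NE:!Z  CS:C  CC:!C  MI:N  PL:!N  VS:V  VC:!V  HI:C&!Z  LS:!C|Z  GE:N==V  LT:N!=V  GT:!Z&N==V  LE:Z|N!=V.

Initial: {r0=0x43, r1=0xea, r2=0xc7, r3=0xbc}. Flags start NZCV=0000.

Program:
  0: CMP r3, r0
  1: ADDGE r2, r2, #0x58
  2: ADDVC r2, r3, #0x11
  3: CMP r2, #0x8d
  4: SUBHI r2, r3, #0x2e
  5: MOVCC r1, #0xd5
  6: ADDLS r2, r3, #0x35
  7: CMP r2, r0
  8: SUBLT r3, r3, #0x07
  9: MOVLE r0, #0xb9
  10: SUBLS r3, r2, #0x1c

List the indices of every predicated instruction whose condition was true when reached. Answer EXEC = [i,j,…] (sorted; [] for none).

EXEC = [4,8,9]

[0] flags=0011 → (cmp)
[1] flags=0011 GE?F → skip
[2] flags=0011 VC?F → skip
[3] flags=0010 → (cmp)
[4] flags=0010 HI?T → r2=0x8e
[5] flags=0010 CC?F → skip
[6] flags=0010 LS?F → skip
[7] flags=0011 → (cmp)
[8] flags=0011 LT?T → r3=0xb5
[9] flags=0011 LE?T → r0=0xb9
[10] flags=0011 LS?F → skip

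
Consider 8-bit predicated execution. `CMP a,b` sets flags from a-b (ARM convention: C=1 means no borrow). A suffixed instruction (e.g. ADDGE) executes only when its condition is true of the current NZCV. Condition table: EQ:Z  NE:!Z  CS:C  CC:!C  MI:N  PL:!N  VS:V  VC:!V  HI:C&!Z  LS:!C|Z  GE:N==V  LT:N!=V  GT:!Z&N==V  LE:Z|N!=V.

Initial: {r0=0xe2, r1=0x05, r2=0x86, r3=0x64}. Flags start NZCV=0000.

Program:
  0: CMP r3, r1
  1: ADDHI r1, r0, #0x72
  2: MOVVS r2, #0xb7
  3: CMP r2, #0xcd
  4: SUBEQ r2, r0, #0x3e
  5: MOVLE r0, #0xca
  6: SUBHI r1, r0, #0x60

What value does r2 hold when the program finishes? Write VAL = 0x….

VAL = 0x86

0: ✓ CMP  NZCV=0010
1: ✓ ADDHI  r1←0x54
2: · MOVVS
3: ✓ CMP  NZCV=1000
4: · SUBEQ
5: ✓ MOVLE  r0←0xca
6: · SUBHI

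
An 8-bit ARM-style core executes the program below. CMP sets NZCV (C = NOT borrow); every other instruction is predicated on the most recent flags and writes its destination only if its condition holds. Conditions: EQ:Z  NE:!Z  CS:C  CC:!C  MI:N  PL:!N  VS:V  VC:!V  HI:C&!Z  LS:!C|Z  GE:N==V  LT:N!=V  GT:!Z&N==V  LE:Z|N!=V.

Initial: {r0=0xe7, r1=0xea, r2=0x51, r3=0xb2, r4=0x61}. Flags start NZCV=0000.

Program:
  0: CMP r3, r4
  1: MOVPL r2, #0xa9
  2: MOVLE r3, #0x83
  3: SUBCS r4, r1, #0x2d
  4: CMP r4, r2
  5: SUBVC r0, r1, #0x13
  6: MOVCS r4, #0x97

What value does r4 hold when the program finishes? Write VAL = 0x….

0: ✓ CMP  NZCV=0011
1: ✓ MOVPL  r2←0xa9
2: ✓ MOVLE  r3←0x83
3: ✓ SUBCS  r4←0xbd
4: ✓ CMP  NZCV=0010
5: ✓ SUBVC  r0←0xd7
6: ✓ MOVCS  r4←0x97

VAL = 0x97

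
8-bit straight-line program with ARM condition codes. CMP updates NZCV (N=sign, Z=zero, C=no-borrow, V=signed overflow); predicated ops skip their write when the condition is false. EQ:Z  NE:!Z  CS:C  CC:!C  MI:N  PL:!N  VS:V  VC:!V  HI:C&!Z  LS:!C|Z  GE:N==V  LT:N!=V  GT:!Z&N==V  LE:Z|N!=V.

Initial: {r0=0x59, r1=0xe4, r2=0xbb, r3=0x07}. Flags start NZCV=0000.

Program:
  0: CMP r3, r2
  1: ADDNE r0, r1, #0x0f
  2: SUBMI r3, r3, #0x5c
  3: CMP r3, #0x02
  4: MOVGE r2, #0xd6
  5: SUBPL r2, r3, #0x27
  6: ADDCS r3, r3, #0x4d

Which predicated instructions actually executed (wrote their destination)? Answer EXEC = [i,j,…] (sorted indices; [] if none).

[0] flags=0000 → (cmp)
[1] flags=0000 NE?T → r0=0xf3
[2] flags=0000 MI?F → skip
[3] flags=0010 → (cmp)
[4] flags=0010 GE?T → r2=0xd6
[5] flags=0010 PL?T → r2=0xe0
[6] flags=0010 CS?T → r3=0x54

EXEC = [1,4,5,6]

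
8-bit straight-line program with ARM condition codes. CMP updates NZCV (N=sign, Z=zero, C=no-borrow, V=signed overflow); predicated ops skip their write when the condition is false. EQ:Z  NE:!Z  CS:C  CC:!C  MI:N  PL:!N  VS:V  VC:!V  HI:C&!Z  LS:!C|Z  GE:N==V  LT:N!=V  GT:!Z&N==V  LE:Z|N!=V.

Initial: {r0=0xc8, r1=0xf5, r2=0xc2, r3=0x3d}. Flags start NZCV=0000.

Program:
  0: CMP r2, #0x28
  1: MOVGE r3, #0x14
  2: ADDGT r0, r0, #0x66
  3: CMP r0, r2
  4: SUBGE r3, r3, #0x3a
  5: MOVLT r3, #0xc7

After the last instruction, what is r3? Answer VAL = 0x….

[0] flags=1010 → (cmp)
[1] flags=1010 GE?F → skip
[2] flags=1010 GT?F → skip
[3] flags=0010 → (cmp)
[4] flags=0010 GE?T → r3=0x03
[5] flags=0010 LT?F → skip

VAL = 0x03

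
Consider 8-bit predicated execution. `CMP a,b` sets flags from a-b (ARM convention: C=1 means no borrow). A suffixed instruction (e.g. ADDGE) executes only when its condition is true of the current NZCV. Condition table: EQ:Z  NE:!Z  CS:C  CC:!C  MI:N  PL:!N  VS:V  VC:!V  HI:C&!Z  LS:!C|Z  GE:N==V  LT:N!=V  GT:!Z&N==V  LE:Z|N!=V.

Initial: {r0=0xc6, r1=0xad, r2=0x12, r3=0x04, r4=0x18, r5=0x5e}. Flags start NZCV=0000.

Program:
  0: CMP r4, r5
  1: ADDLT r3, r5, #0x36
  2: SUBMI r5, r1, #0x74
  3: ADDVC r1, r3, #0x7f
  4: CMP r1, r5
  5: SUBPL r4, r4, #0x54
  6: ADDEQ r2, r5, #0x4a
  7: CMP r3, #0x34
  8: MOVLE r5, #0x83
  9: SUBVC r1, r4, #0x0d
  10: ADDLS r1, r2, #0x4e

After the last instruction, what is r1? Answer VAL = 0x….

0: ✓ CMP  NZCV=1000
1: ✓ ADDLT  r3←0x94
2: ✓ SUBMI  r5←0x39
3: ✓ ADDVC  r1←0x13
4: ✓ CMP  NZCV=1000
5: · SUBPL
6: · ADDEQ
7: ✓ CMP  NZCV=0011
8: ✓ MOVLE  r5←0x83
9: · SUBVC
10: · ADDLS

VAL = 0x13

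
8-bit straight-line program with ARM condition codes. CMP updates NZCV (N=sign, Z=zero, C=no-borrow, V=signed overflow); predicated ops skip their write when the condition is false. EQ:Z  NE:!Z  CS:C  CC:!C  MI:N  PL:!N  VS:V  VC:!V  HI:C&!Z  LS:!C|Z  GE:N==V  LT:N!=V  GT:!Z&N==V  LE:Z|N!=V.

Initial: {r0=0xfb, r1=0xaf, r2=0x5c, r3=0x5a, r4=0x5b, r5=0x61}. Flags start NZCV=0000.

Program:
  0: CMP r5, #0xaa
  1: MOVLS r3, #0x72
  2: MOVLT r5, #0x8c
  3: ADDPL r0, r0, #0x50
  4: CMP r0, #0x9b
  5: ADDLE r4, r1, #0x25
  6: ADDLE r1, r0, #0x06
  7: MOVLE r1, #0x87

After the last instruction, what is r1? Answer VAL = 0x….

VAL = 0xaf

0: ✓ CMP  NZCV=1001
1: ✓ MOVLS  r3←0x72
2: · MOVLT
3: · ADDPL
4: ✓ CMP  NZCV=0010
5: · ADDLE
6: · ADDLE
7: · MOVLE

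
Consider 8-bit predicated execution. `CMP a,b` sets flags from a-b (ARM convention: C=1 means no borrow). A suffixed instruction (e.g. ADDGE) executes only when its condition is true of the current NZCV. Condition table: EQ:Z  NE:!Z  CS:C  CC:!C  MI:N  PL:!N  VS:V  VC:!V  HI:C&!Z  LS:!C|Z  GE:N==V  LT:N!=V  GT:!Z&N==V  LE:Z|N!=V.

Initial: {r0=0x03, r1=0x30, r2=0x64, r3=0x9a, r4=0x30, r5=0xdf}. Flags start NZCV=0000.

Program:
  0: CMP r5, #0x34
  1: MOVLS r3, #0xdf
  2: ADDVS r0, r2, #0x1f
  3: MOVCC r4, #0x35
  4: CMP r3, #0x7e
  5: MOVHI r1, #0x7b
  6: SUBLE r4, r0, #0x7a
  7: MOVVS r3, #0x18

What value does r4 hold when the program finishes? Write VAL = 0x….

0: ✓ CMP  NZCV=1010
1: · MOVLS
2: · ADDVS
3: · MOVCC
4: ✓ CMP  NZCV=0011
5: ✓ MOVHI  r1←0x7b
6: ✓ SUBLE  r4←0x89
7: ✓ MOVVS  r3←0x18

VAL = 0x89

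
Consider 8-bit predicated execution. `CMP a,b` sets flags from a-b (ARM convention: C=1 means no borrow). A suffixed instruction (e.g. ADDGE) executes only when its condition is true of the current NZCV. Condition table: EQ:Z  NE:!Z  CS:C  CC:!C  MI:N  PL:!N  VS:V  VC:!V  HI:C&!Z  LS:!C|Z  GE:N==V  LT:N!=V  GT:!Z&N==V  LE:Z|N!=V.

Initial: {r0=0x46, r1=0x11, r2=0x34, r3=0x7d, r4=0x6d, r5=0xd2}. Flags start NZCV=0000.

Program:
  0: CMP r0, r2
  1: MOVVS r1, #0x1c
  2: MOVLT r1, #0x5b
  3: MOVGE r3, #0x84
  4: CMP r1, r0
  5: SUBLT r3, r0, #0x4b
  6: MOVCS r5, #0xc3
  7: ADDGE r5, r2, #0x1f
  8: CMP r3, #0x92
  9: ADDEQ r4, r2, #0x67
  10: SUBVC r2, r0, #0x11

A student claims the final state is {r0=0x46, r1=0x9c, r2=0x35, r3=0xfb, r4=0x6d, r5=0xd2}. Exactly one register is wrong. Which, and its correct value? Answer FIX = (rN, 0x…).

[0] flags=0010 → (cmp)
[1] flags=0010 VS?F → skip
[2] flags=0010 LT?F → skip
[3] flags=0010 GE?T → r3=0x84
[4] flags=1000 → (cmp)
[5] flags=1000 LT?T → r3=0xfb
[6] flags=1000 CS?F → skip
[7] flags=1000 GE?F → skip
[8] flags=0010 → (cmp)
[9] flags=0010 EQ?F → skip
[10] flags=0010 VC?T → r2=0x35

FIX = (r1, 0x11)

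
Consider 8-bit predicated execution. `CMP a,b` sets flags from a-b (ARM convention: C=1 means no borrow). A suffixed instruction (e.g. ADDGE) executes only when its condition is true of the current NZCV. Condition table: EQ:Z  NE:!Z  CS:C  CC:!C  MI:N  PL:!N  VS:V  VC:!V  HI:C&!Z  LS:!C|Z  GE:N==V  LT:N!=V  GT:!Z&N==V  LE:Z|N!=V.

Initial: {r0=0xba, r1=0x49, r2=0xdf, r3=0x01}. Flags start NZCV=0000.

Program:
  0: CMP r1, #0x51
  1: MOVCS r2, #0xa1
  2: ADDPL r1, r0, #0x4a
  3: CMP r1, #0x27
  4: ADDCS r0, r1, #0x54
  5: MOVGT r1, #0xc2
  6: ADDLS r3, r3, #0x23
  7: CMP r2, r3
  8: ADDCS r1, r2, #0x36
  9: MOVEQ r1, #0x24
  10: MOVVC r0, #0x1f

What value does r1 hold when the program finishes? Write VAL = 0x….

0: ✓ CMP  NZCV=1000
1: · MOVCS
2: · ADDPL
3: ✓ CMP  NZCV=0010
4: ✓ ADDCS  r0←0x9d
5: ✓ MOVGT  r1←0xc2
6: · ADDLS
7: ✓ CMP  NZCV=1010
8: ✓ ADDCS  r1←0x15
9: · MOVEQ
10: ✓ MOVVC  r0←0x1f

VAL = 0x15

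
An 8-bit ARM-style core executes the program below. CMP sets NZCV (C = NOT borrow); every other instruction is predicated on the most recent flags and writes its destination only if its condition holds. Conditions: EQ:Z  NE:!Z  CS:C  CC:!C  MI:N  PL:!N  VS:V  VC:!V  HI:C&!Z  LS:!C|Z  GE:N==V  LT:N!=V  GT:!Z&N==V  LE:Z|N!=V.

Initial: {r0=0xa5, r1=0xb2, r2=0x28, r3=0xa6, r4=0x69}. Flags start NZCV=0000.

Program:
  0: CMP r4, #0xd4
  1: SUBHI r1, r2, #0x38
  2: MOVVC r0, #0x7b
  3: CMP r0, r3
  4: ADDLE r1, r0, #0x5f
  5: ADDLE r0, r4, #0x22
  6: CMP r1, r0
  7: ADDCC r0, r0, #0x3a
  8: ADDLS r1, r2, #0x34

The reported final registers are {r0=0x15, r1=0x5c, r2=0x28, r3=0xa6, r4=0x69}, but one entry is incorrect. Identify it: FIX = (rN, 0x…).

[0] flags=1001 → (cmp)
[1] flags=1001 HI?F → skip
[2] flags=1001 VC?F → skip
[3] flags=1000 → (cmp)
[4] flags=1000 LE?T → r1=0x04
[5] flags=1000 LE?T → r0=0x8b
[6] flags=0000 → (cmp)
[7] flags=0000 CC?T → r0=0xc5
[8] flags=0000 LS?T → r1=0x5c

FIX = (r0, 0xc5)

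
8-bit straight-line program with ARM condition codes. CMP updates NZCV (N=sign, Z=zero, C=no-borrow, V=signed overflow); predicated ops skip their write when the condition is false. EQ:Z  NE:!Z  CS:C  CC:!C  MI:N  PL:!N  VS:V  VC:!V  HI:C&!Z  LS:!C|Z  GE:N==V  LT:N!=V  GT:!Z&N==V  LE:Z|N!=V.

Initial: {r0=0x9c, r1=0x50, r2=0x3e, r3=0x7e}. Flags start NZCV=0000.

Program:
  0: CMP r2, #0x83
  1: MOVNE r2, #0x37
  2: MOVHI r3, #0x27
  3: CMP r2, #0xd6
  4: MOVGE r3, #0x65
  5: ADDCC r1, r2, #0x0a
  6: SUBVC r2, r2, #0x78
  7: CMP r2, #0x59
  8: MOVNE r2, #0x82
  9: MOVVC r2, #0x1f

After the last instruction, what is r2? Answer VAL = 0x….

0: ✓ CMP  NZCV=1001
1: ✓ MOVNE  r2←0x37
2: · MOVHI
3: ✓ CMP  NZCV=0000
4: ✓ MOVGE  r3←0x65
5: ✓ ADDCC  r1←0x41
6: ✓ SUBVC  r2←0xbf
7: ✓ CMP  NZCV=0011
8: ✓ MOVNE  r2←0x82
9: · MOVVC

VAL = 0x82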